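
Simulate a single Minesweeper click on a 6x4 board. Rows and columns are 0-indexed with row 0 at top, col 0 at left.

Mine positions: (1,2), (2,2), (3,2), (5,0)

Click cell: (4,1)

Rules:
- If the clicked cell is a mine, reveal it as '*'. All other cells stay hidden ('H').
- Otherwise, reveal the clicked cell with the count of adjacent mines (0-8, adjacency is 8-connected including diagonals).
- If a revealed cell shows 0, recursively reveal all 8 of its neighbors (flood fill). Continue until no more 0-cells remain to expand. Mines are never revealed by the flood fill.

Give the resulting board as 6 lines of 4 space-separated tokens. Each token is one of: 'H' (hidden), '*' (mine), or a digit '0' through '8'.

H H H H
H H H H
H H H H
H H H H
H 2 H H
H H H H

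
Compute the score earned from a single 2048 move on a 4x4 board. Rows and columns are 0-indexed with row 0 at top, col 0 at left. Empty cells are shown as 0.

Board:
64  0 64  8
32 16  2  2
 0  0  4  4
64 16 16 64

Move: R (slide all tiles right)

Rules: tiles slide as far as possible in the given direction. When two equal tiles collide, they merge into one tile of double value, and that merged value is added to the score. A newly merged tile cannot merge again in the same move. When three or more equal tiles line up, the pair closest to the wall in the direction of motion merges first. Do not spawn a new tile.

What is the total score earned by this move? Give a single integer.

Slide right:
row 0: [64, 0, 64, 8] -> [0, 0, 128, 8]  score +128 (running 128)
row 1: [32, 16, 2, 2] -> [0, 32, 16, 4]  score +4 (running 132)
row 2: [0, 0, 4, 4] -> [0, 0, 0, 8]  score +8 (running 140)
row 3: [64, 16, 16, 64] -> [0, 64, 32, 64]  score +32 (running 172)
Board after move:
  0   0 128   8
  0  32  16   4
  0   0   0   8
  0  64  32  64

Answer: 172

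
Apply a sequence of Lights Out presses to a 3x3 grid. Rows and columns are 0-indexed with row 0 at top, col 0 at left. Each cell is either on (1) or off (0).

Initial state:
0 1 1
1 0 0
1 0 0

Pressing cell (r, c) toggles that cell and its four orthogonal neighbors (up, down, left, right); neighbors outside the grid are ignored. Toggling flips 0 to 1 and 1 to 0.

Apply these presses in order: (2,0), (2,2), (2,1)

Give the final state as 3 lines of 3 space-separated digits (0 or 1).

Answer: 0 1 1
0 1 1
1 1 0

Derivation:
After press 1 at (2,0):
0 1 1
0 0 0
0 1 0

After press 2 at (2,2):
0 1 1
0 0 1
0 0 1

After press 3 at (2,1):
0 1 1
0 1 1
1 1 0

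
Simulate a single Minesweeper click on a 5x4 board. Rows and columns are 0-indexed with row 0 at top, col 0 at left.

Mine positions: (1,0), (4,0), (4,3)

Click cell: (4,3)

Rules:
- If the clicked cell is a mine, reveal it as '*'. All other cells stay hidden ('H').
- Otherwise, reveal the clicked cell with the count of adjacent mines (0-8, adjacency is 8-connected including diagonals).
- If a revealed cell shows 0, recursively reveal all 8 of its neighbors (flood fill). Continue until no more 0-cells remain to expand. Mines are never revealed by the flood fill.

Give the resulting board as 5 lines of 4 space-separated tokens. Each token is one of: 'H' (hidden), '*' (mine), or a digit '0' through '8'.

H H H H
H H H H
H H H H
H H H H
H H H *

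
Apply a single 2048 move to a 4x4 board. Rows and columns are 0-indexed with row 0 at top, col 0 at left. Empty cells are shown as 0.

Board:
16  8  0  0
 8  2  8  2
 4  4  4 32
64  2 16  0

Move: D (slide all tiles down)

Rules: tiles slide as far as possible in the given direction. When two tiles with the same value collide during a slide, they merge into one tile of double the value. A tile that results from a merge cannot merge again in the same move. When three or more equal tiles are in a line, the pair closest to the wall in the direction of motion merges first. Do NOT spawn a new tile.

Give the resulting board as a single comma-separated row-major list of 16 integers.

Slide down:
col 0: [16, 8, 4, 64] -> [16, 8, 4, 64]
col 1: [8, 2, 4, 2] -> [8, 2, 4, 2]
col 2: [0, 8, 4, 16] -> [0, 8, 4, 16]
col 3: [0, 2, 32, 0] -> [0, 0, 2, 32]

Answer: 16, 8, 0, 0, 8, 2, 8, 0, 4, 4, 4, 2, 64, 2, 16, 32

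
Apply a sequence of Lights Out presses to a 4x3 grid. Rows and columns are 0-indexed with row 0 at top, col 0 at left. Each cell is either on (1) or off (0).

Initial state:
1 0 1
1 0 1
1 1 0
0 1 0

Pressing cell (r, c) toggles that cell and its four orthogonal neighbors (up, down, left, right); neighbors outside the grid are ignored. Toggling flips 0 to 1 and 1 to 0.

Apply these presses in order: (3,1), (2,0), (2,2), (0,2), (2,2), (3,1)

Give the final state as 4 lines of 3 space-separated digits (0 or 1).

After press 1 at (3,1):
1 0 1
1 0 1
1 0 0
1 0 1

After press 2 at (2,0):
1 0 1
0 0 1
0 1 0
0 0 1

After press 3 at (2,2):
1 0 1
0 0 0
0 0 1
0 0 0

After press 4 at (0,2):
1 1 0
0 0 1
0 0 1
0 0 0

After press 5 at (2,2):
1 1 0
0 0 0
0 1 0
0 0 1

After press 6 at (3,1):
1 1 0
0 0 0
0 0 0
1 1 0

Answer: 1 1 0
0 0 0
0 0 0
1 1 0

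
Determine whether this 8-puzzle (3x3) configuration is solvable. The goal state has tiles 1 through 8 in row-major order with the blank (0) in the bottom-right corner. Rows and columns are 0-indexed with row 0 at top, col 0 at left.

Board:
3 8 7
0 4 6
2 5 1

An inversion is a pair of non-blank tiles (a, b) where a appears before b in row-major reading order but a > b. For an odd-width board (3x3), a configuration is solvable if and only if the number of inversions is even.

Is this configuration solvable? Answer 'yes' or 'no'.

Answer: yes

Derivation:
Inversions (pairs i<j in row-major order where tile[i] > tile[j] > 0): 20
20 is even, so the puzzle is solvable.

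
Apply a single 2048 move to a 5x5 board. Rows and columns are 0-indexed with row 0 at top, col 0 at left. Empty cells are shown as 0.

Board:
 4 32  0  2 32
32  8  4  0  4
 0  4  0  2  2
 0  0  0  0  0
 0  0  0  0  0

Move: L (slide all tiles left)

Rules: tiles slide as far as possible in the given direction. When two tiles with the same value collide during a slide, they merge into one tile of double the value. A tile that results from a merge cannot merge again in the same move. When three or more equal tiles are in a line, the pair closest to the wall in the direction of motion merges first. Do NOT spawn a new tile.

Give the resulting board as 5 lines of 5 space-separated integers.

Answer:  4 32  2 32  0
32  8  8  0  0
 4  4  0  0  0
 0  0  0  0  0
 0  0  0  0  0

Derivation:
Slide left:
row 0: [4, 32, 0, 2, 32] -> [4, 32, 2, 32, 0]
row 1: [32, 8, 4, 0, 4] -> [32, 8, 8, 0, 0]
row 2: [0, 4, 0, 2, 2] -> [4, 4, 0, 0, 0]
row 3: [0, 0, 0, 0, 0] -> [0, 0, 0, 0, 0]
row 4: [0, 0, 0, 0, 0] -> [0, 0, 0, 0, 0]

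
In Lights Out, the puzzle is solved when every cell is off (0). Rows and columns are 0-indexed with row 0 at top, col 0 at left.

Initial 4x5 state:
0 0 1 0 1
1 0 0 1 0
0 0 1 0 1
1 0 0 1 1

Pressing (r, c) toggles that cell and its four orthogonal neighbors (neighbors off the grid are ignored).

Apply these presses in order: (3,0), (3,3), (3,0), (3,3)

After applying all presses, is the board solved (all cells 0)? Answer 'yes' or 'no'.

After press 1 at (3,0):
0 0 1 0 1
1 0 0 1 0
1 0 1 0 1
0 1 0 1 1

After press 2 at (3,3):
0 0 1 0 1
1 0 0 1 0
1 0 1 1 1
0 1 1 0 0

After press 3 at (3,0):
0 0 1 0 1
1 0 0 1 0
0 0 1 1 1
1 0 1 0 0

After press 4 at (3,3):
0 0 1 0 1
1 0 0 1 0
0 0 1 0 1
1 0 0 1 1

Lights still on: 9

Answer: no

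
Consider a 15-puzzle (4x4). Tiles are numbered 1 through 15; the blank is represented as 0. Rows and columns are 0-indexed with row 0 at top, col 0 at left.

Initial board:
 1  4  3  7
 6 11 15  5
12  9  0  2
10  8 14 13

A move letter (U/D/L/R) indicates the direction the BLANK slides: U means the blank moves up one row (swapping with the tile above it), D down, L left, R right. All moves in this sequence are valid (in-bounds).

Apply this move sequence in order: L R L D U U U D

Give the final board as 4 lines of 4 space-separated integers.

After move 1 (L):
 1  4  3  7
 6 11 15  5
12  0  9  2
10  8 14 13

After move 2 (R):
 1  4  3  7
 6 11 15  5
12  9  0  2
10  8 14 13

After move 3 (L):
 1  4  3  7
 6 11 15  5
12  0  9  2
10  8 14 13

After move 4 (D):
 1  4  3  7
 6 11 15  5
12  8  9  2
10  0 14 13

After move 5 (U):
 1  4  3  7
 6 11 15  5
12  0  9  2
10  8 14 13

After move 6 (U):
 1  4  3  7
 6  0 15  5
12 11  9  2
10  8 14 13

After move 7 (U):
 1  0  3  7
 6  4 15  5
12 11  9  2
10  8 14 13

After move 8 (D):
 1  4  3  7
 6  0 15  5
12 11  9  2
10  8 14 13

Answer:  1  4  3  7
 6  0 15  5
12 11  9  2
10  8 14 13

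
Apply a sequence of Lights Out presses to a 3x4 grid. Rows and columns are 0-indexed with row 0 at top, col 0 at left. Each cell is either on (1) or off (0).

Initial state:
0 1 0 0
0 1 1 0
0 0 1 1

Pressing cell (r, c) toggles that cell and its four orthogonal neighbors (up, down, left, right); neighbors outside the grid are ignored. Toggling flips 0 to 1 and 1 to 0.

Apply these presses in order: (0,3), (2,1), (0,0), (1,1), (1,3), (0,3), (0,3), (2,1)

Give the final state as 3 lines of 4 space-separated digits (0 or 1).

After press 1 at (0,3):
0 1 1 1
0 1 1 1
0 0 1 1

After press 2 at (2,1):
0 1 1 1
0 0 1 1
1 1 0 1

After press 3 at (0,0):
1 0 1 1
1 0 1 1
1 1 0 1

After press 4 at (1,1):
1 1 1 1
0 1 0 1
1 0 0 1

After press 5 at (1,3):
1 1 1 0
0 1 1 0
1 0 0 0

After press 6 at (0,3):
1 1 0 1
0 1 1 1
1 0 0 0

After press 7 at (0,3):
1 1 1 0
0 1 1 0
1 0 0 0

After press 8 at (2,1):
1 1 1 0
0 0 1 0
0 1 1 0

Answer: 1 1 1 0
0 0 1 0
0 1 1 0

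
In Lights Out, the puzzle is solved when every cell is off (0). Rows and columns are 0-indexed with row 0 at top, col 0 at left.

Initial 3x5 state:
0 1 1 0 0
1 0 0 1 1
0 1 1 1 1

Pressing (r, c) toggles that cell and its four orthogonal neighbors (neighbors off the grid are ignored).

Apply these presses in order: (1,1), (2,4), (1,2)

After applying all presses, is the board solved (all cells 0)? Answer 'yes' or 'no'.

After press 1 at (1,1):
0 0 1 0 0
0 1 1 1 1
0 0 1 1 1

After press 2 at (2,4):
0 0 1 0 0
0 1 1 1 0
0 0 1 0 0

After press 3 at (1,2):
0 0 0 0 0
0 0 0 0 0
0 0 0 0 0

Lights still on: 0

Answer: yes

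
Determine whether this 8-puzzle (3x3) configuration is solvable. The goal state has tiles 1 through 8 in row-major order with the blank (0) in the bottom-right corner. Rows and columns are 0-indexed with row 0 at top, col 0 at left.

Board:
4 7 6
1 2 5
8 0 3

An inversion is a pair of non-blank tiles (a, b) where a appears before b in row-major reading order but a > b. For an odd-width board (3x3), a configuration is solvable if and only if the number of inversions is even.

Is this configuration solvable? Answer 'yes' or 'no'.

Answer: yes

Derivation:
Inversions (pairs i<j in row-major order where tile[i] > tile[j] > 0): 14
14 is even, so the puzzle is solvable.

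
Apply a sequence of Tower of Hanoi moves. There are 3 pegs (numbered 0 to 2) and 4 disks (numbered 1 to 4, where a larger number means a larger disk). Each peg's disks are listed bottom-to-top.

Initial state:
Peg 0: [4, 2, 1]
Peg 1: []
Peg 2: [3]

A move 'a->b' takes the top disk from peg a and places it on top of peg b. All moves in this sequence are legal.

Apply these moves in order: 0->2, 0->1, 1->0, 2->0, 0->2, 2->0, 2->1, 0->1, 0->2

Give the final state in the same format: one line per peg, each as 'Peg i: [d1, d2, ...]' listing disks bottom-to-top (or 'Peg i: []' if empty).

After move 1 (0->2):
Peg 0: [4, 2]
Peg 1: []
Peg 2: [3, 1]

After move 2 (0->1):
Peg 0: [4]
Peg 1: [2]
Peg 2: [3, 1]

After move 3 (1->0):
Peg 0: [4, 2]
Peg 1: []
Peg 2: [3, 1]

After move 4 (2->0):
Peg 0: [4, 2, 1]
Peg 1: []
Peg 2: [3]

After move 5 (0->2):
Peg 0: [4, 2]
Peg 1: []
Peg 2: [3, 1]

After move 6 (2->0):
Peg 0: [4, 2, 1]
Peg 1: []
Peg 2: [3]

After move 7 (2->1):
Peg 0: [4, 2, 1]
Peg 1: [3]
Peg 2: []

After move 8 (0->1):
Peg 0: [4, 2]
Peg 1: [3, 1]
Peg 2: []

After move 9 (0->2):
Peg 0: [4]
Peg 1: [3, 1]
Peg 2: [2]

Answer: Peg 0: [4]
Peg 1: [3, 1]
Peg 2: [2]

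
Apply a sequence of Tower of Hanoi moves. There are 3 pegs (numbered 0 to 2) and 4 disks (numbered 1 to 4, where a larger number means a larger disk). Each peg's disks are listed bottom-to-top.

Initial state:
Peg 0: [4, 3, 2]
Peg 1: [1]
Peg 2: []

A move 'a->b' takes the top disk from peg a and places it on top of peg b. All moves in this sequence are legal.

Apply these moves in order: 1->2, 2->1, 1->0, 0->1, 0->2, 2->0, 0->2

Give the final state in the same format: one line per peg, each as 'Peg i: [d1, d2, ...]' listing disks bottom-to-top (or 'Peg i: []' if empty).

After move 1 (1->2):
Peg 0: [4, 3, 2]
Peg 1: []
Peg 2: [1]

After move 2 (2->1):
Peg 0: [4, 3, 2]
Peg 1: [1]
Peg 2: []

After move 3 (1->0):
Peg 0: [4, 3, 2, 1]
Peg 1: []
Peg 2: []

After move 4 (0->1):
Peg 0: [4, 3, 2]
Peg 1: [1]
Peg 2: []

After move 5 (0->2):
Peg 0: [4, 3]
Peg 1: [1]
Peg 2: [2]

After move 6 (2->0):
Peg 0: [4, 3, 2]
Peg 1: [1]
Peg 2: []

After move 7 (0->2):
Peg 0: [4, 3]
Peg 1: [1]
Peg 2: [2]

Answer: Peg 0: [4, 3]
Peg 1: [1]
Peg 2: [2]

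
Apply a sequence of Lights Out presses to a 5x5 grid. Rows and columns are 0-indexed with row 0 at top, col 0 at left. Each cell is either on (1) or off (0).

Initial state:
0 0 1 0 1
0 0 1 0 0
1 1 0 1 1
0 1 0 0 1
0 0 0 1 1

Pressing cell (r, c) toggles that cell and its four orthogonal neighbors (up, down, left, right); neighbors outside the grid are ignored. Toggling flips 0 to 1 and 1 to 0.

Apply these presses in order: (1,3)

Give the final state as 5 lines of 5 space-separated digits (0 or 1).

Answer: 0 0 1 1 1
0 0 0 1 1
1 1 0 0 1
0 1 0 0 1
0 0 0 1 1

Derivation:
After press 1 at (1,3):
0 0 1 1 1
0 0 0 1 1
1 1 0 0 1
0 1 0 0 1
0 0 0 1 1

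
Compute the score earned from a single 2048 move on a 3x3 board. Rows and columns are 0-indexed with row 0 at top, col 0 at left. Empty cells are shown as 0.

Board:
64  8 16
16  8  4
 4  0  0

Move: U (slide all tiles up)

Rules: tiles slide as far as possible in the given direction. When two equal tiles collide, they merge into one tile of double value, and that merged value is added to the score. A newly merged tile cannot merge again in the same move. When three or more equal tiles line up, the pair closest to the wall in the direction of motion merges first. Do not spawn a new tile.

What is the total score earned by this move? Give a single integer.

Slide up:
col 0: [64, 16, 4] -> [64, 16, 4]  score +0 (running 0)
col 1: [8, 8, 0] -> [16, 0, 0]  score +16 (running 16)
col 2: [16, 4, 0] -> [16, 4, 0]  score +0 (running 16)
Board after move:
64 16 16
16  0  4
 4  0  0

Answer: 16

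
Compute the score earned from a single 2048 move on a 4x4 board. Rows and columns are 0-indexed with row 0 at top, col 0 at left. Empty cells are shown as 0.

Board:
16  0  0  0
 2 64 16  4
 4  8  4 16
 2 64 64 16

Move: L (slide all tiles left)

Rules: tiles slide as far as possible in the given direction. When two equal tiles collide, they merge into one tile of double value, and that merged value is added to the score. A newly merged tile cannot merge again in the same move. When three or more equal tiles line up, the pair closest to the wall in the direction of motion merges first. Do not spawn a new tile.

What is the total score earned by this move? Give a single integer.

Answer: 128

Derivation:
Slide left:
row 0: [16, 0, 0, 0] -> [16, 0, 0, 0]  score +0 (running 0)
row 1: [2, 64, 16, 4] -> [2, 64, 16, 4]  score +0 (running 0)
row 2: [4, 8, 4, 16] -> [4, 8, 4, 16]  score +0 (running 0)
row 3: [2, 64, 64, 16] -> [2, 128, 16, 0]  score +128 (running 128)
Board after move:
 16   0   0   0
  2  64  16   4
  4   8   4  16
  2 128  16   0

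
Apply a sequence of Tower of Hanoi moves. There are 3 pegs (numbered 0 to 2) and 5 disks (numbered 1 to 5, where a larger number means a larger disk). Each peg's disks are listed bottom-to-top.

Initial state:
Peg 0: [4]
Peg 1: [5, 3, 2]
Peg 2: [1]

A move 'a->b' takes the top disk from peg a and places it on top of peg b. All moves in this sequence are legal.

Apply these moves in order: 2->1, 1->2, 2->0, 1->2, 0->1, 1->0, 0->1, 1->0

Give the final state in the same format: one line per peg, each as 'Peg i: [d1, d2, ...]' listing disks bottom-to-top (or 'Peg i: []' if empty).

Answer: Peg 0: [4, 1]
Peg 1: [5, 3]
Peg 2: [2]

Derivation:
After move 1 (2->1):
Peg 0: [4]
Peg 1: [5, 3, 2, 1]
Peg 2: []

After move 2 (1->2):
Peg 0: [4]
Peg 1: [5, 3, 2]
Peg 2: [1]

After move 3 (2->0):
Peg 0: [4, 1]
Peg 1: [5, 3, 2]
Peg 2: []

After move 4 (1->2):
Peg 0: [4, 1]
Peg 1: [5, 3]
Peg 2: [2]

After move 5 (0->1):
Peg 0: [4]
Peg 1: [5, 3, 1]
Peg 2: [2]

After move 6 (1->0):
Peg 0: [4, 1]
Peg 1: [5, 3]
Peg 2: [2]

After move 7 (0->1):
Peg 0: [4]
Peg 1: [5, 3, 1]
Peg 2: [2]

After move 8 (1->0):
Peg 0: [4, 1]
Peg 1: [5, 3]
Peg 2: [2]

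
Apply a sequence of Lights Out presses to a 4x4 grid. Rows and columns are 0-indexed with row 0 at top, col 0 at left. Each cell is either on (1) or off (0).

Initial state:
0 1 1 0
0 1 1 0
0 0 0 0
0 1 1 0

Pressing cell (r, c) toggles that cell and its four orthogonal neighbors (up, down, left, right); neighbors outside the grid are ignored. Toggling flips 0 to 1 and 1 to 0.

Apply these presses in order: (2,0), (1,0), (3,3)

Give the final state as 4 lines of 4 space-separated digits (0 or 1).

After press 1 at (2,0):
0 1 1 0
1 1 1 0
1 1 0 0
1 1 1 0

After press 2 at (1,0):
1 1 1 0
0 0 1 0
0 1 0 0
1 1 1 0

After press 3 at (3,3):
1 1 1 0
0 0 1 0
0 1 0 1
1 1 0 1

Answer: 1 1 1 0
0 0 1 0
0 1 0 1
1 1 0 1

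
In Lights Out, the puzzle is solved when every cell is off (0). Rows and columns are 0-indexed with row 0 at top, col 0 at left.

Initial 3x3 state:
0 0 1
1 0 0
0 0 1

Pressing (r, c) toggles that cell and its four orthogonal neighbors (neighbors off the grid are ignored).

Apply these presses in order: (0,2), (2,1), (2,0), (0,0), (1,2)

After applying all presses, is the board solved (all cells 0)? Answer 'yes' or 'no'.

After press 1 at (0,2):
0 1 0
1 0 1
0 0 1

After press 2 at (2,1):
0 1 0
1 1 1
1 1 0

After press 3 at (2,0):
0 1 0
0 1 1
0 0 0

After press 4 at (0,0):
1 0 0
1 1 1
0 0 0

After press 5 at (1,2):
1 0 1
1 0 0
0 0 1

Lights still on: 4

Answer: no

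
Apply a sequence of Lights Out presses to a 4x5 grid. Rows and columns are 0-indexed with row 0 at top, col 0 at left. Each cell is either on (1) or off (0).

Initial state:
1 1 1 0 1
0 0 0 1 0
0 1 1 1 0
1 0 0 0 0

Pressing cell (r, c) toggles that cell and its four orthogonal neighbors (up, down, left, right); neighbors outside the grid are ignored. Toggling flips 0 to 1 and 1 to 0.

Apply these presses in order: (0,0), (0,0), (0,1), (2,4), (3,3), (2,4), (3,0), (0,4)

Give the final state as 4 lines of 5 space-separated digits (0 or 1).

Answer: 0 0 0 1 0
0 1 0 1 1
1 1 1 0 0
0 1 1 1 1

Derivation:
After press 1 at (0,0):
0 0 1 0 1
1 0 0 1 0
0 1 1 1 0
1 0 0 0 0

After press 2 at (0,0):
1 1 1 0 1
0 0 0 1 0
0 1 1 1 0
1 0 0 0 0

After press 3 at (0,1):
0 0 0 0 1
0 1 0 1 0
0 1 1 1 0
1 0 0 0 0

After press 4 at (2,4):
0 0 0 0 1
0 1 0 1 1
0 1 1 0 1
1 0 0 0 1

After press 5 at (3,3):
0 0 0 0 1
0 1 0 1 1
0 1 1 1 1
1 0 1 1 0

After press 6 at (2,4):
0 0 0 0 1
0 1 0 1 0
0 1 1 0 0
1 0 1 1 1

After press 7 at (3,0):
0 0 0 0 1
0 1 0 1 0
1 1 1 0 0
0 1 1 1 1

After press 8 at (0,4):
0 0 0 1 0
0 1 0 1 1
1 1 1 0 0
0 1 1 1 1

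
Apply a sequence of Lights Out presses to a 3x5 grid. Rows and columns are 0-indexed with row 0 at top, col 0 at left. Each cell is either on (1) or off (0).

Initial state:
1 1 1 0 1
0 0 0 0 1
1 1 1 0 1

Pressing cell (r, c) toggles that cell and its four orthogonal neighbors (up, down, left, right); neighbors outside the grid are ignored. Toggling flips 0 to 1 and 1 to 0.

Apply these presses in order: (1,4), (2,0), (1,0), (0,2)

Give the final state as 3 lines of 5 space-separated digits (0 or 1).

Answer: 0 0 0 1 0
0 1 1 1 0
1 0 1 0 0

Derivation:
After press 1 at (1,4):
1 1 1 0 0
0 0 0 1 0
1 1 1 0 0

After press 2 at (2,0):
1 1 1 0 0
1 0 0 1 0
0 0 1 0 0

After press 3 at (1,0):
0 1 1 0 0
0 1 0 1 0
1 0 1 0 0

After press 4 at (0,2):
0 0 0 1 0
0 1 1 1 0
1 0 1 0 0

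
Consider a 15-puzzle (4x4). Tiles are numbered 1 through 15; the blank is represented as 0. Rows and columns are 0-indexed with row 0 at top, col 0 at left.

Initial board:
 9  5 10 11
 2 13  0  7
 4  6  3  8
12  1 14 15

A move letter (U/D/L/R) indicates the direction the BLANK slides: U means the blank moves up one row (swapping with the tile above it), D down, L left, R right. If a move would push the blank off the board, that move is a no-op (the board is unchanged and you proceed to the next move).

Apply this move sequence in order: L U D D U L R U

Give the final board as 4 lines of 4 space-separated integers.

After move 1 (L):
 9  5 10 11
 2  0 13  7
 4  6  3  8
12  1 14 15

After move 2 (U):
 9  0 10 11
 2  5 13  7
 4  6  3  8
12  1 14 15

After move 3 (D):
 9  5 10 11
 2  0 13  7
 4  6  3  8
12  1 14 15

After move 4 (D):
 9  5 10 11
 2  6 13  7
 4  0  3  8
12  1 14 15

After move 5 (U):
 9  5 10 11
 2  0 13  7
 4  6  3  8
12  1 14 15

After move 6 (L):
 9  5 10 11
 0  2 13  7
 4  6  3  8
12  1 14 15

After move 7 (R):
 9  5 10 11
 2  0 13  7
 4  6  3  8
12  1 14 15

After move 8 (U):
 9  0 10 11
 2  5 13  7
 4  6  3  8
12  1 14 15

Answer:  9  0 10 11
 2  5 13  7
 4  6  3  8
12  1 14 15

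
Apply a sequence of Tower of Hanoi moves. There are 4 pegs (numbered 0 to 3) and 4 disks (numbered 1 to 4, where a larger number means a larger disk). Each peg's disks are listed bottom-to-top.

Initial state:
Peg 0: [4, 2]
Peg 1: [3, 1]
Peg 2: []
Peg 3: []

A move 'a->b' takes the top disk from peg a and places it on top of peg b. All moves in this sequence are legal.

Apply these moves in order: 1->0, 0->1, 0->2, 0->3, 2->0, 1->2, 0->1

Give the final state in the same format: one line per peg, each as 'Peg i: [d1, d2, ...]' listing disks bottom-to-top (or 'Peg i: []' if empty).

Answer: Peg 0: []
Peg 1: [3, 2]
Peg 2: [1]
Peg 3: [4]

Derivation:
After move 1 (1->0):
Peg 0: [4, 2, 1]
Peg 1: [3]
Peg 2: []
Peg 3: []

After move 2 (0->1):
Peg 0: [4, 2]
Peg 1: [3, 1]
Peg 2: []
Peg 3: []

After move 3 (0->2):
Peg 0: [4]
Peg 1: [3, 1]
Peg 2: [2]
Peg 3: []

After move 4 (0->3):
Peg 0: []
Peg 1: [3, 1]
Peg 2: [2]
Peg 3: [4]

After move 5 (2->0):
Peg 0: [2]
Peg 1: [3, 1]
Peg 2: []
Peg 3: [4]

After move 6 (1->2):
Peg 0: [2]
Peg 1: [3]
Peg 2: [1]
Peg 3: [4]

After move 7 (0->1):
Peg 0: []
Peg 1: [3, 2]
Peg 2: [1]
Peg 3: [4]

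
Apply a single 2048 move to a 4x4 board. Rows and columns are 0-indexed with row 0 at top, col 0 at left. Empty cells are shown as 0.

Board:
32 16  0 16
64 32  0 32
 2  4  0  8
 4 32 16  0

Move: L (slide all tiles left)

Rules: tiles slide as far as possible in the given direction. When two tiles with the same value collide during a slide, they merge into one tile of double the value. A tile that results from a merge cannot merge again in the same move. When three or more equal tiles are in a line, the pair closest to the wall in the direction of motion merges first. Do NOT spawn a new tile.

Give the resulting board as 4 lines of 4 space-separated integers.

Slide left:
row 0: [32, 16, 0, 16] -> [32, 32, 0, 0]
row 1: [64, 32, 0, 32] -> [64, 64, 0, 0]
row 2: [2, 4, 0, 8] -> [2, 4, 8, 0]
row 3: [4, 32, 16, 0] -> [4, 32, 16, 0]

Answer: 32 32  0  0
64 64  0  0
 2  4  8  0
 4 32 16  0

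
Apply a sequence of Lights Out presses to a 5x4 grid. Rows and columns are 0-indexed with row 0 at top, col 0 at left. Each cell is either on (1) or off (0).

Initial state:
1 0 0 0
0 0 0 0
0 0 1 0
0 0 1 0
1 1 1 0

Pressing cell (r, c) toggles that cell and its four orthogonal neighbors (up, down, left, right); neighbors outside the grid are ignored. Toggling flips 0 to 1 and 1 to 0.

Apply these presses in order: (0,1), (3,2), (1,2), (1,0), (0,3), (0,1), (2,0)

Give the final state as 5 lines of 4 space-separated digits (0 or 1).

After press 1 at (0,1):
0 1 1 0
0 1 0 0
0 0 1 0
0 0 1 0
1 1 1 0

After press 2 at (3,2):
0 1 1 0
0 1 0 0
0 0 0 0
0 1 0 1
1 1 0 0

After press 3 at (1,2):
0 1 0 0
0 0 1 1
0 0 1 0
0 1 0 1
1 1 0 0

After press 4 at (1,0):
1 1 0 0
1 1 1 1
1 0 1 0
0 1 0 1
1 1 0 0

After press 5 at (0,3):
1 1 1 1
1 1 1 0
1 0 1 0
0 1 0 1
1 1 0 0

After press 6 at (0,1):
0 0 0 1
1 0 1 0
1 0 1 0
0 1 0 1
1 1 0 0

After press 7 at (2,0):
0 0 0 1
0 0 1 0
0 1 1 0
1 1 0 1
1 1 0 0

Answer: 0 0 0 1
0 0 1 0
0 1 1 0
1 1 0 1
1 1 0 0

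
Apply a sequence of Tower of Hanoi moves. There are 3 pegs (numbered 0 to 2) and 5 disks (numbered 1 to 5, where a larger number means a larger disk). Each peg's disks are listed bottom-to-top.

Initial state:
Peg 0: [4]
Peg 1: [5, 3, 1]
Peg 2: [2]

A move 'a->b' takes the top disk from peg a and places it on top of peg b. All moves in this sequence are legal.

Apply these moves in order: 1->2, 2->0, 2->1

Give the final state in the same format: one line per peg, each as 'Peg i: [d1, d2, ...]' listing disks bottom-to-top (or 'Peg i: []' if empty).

After move 1 (1->2):
Peg 0: [4]
Peg 1: [5, 3]
Peg 2: [2, 1]

After move 2 (2->0):
Peg 0: [4, 1]
Peg 1: [5, 3]
Peg 2: [2]

After move 3 (2->1):
Peg 0: [4, 1]
Peg 1: [5, 3, 2]
Peg 2: []

Answer: Peg 0: [4, 1]
Peg 1: [5, 3, 2]
Peg 2: []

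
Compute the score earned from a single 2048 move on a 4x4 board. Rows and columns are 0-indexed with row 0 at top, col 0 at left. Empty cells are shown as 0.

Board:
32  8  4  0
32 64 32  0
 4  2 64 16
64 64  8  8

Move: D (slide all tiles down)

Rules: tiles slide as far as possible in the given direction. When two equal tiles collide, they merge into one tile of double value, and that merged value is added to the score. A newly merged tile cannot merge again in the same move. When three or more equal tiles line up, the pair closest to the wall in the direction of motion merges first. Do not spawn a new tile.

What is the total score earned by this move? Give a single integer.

Slide down:
col 0: [32, 32, 4, 64] -> [0, 64, 4, 64]  score +64 (running 64)
col 1: [8, 64, 2, 64] -> [8, 64, 2, 64]  score +0 (running 64)
col 2: [4, 32, 64, 8] -> [4, 32, 64, 8]  score +0 (running 64)
col 3: [0, 0, 16, 8] -> [0, 0, 16, 8]  score +0 (running 64)
Board after move:
 0  8  4  0
64 64 32  0
 4  2 64 16
64 64  8  8

Answer: 64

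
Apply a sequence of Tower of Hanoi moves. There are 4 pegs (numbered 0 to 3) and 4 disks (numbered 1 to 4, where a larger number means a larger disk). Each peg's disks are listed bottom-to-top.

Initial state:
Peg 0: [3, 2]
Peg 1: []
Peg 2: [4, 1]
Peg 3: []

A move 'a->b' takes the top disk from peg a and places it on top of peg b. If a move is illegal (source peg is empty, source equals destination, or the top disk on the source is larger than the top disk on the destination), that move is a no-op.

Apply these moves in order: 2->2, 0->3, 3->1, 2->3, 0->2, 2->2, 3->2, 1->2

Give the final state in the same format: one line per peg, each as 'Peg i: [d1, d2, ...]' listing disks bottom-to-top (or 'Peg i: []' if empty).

After move 1 (2->2):
Peg 0: [3, 2]
Peg 1: []
Peg 2: [4, 1]
Peg 3: []

After move 2 (0->3):
Peg 0: [3]
Peg 1: []
Peg 2: [4, 1]
Peg 3: [2]

After move 3 (3->1):
Peg 0: [3]
Peg 1: [2]
Peg 2: [4, 1]
Peg 3: []

After move 4 (2->3):
Peg 0: [3]
Peg 1: [2]
Peg 2: [4]
Peg 3: [1]

After move 5 (0->2):
Peg 0: []
Peg 1: [2]
Peg 2: [4, 3]
Peg 3: [1]

After move 6 (2->2):
Peg 0: []
Peg 1: [2]
Peg 2: [4, 3]
Peg 3: [1]

After move 7 (3->2):
Peg 0: []
Peg 1: [2]
Peg 2: [4, 3, 1]
Peg 3: []

After move 8 (1->2):
Peg 0: []
Peg 1: [2]
Peg 2: [4, 3, 1]
Peg 3: []

Answer: Peg 0: []
Peg 1: [2]
Peg 2: [4, 3, 1]
Peg 3: []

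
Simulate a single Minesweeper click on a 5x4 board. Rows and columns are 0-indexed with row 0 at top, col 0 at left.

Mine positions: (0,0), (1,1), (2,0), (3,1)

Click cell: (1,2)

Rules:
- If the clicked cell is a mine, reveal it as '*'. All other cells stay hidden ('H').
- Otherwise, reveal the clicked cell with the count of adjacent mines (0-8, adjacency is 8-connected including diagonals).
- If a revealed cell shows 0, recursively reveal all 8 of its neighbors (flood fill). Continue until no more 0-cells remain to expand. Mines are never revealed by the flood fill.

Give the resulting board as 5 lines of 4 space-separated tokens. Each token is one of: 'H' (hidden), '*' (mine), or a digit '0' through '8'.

H H H H
H H 1 H
H H H H
H H H H
H H H H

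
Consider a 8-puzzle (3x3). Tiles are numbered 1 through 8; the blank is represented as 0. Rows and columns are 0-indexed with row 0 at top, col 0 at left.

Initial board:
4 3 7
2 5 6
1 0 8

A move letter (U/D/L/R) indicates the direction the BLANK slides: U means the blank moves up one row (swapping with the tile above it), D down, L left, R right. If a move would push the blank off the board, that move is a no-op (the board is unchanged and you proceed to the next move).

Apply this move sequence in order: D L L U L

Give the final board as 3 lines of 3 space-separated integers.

Answer: 4 3 7
0 5 6
2 1 8

Derivation:
After move 1 (D):
4 3 7
2 5 6
1 0 8

After move 2 (L):
4 3 7
2 5 6
0 1 8

After move 3 (L):
4 3 7
2 5 6
0 1 8

After move 4 (U):
4 3 7
0 5 6
2 1 8

After move 5 (L):
4 3 7
0 5 6
2 1 8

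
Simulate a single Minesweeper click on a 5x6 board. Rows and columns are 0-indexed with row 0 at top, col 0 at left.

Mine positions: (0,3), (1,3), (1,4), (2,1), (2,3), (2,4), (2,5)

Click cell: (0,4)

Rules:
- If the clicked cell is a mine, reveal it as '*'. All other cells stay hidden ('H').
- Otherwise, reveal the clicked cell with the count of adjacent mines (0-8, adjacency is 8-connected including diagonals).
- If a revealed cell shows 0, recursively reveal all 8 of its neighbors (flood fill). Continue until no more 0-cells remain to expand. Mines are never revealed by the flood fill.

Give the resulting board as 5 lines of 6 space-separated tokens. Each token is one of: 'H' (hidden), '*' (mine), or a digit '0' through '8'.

H H H H 3 H
H H H H H H
H H H H H H
H H H H H H
H H H H H H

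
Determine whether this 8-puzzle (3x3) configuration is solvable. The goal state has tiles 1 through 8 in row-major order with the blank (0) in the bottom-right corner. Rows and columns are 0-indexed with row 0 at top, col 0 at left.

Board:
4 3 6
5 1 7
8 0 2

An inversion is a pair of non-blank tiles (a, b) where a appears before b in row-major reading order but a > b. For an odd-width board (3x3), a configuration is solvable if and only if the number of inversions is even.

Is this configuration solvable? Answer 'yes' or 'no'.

Inversions (pairs i<j in row-major order where tile[i] > tile[j] > 0): 12
12 is even, so the puzzle is solvable.

Answer: yes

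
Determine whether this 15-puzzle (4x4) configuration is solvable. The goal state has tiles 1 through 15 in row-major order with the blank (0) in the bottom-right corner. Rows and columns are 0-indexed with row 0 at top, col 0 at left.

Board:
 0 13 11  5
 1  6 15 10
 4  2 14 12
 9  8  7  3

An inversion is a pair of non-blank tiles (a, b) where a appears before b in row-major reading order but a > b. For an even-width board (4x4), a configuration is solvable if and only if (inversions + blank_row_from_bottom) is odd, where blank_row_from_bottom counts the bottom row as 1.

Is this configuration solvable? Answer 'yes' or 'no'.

Answer: yes

Derivation:
Inversions: 61
Blank is in row 0 (0-indexed from top), which is row 4 counting from the bottom (bottom = 1).
61 + 4 = 65, which is odd, so the puzzle is solvable.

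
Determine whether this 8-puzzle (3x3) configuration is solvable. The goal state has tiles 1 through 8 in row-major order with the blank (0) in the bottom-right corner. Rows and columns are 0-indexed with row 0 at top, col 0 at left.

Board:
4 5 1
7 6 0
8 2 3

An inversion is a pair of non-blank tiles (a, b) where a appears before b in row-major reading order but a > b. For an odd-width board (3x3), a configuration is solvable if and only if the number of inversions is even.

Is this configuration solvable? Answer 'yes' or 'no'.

Inversions (pairs i<j in row-major order where tile[i] > tile[j] > 0): 13
13 is odd, so the puzzle is not solvable.

Answer: no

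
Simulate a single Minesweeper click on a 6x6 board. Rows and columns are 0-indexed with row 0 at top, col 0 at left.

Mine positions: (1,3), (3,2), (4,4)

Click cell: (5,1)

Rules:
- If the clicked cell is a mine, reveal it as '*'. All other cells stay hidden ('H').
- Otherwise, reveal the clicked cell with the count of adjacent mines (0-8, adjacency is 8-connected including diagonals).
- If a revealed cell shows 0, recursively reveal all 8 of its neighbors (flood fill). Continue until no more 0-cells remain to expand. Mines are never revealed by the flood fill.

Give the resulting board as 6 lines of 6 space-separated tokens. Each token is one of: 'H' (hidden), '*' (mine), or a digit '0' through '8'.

0 0 1 H H H
0 0 1 H H H
0 1 2 H H H
0 1 H H H H
0 1 1 2 H H
0 0 0 1 H H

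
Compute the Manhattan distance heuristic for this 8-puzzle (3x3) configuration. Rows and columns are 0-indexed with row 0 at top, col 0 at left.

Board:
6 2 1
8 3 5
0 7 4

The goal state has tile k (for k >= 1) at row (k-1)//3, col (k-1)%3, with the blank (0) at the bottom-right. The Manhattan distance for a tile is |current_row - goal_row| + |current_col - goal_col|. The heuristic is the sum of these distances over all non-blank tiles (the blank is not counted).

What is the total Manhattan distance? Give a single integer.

Tile 6: (0,0)->(1,2) = 3
Tile 2: (0,1)->(0,1) = 0
Tile 1: (0,2)->(0,0) = 2
Tile 8: (1,0)->(2,1) = 2
Tile 3: (1,1)->(0,2) = 2
Tile 5: (1,2)->(1,1) = 1
Tile 7: (2,1)->(2,0) = 1
Tile 4: (2,2)->(1,0) = 3
Sum: 3 + 0 + 2 + 2 + 2 + 1 + 1 + 3 = 14

Answer: 14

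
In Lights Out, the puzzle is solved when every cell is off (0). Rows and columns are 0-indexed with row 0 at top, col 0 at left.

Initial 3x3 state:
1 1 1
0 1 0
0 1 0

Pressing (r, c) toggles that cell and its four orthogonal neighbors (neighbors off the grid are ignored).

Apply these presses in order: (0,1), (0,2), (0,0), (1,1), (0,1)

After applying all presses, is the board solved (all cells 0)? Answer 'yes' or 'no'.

Answer: yes

Derivation:
After press 1 at (0,1):
0 0 0
0 0 0
0 1 0

After press 2 at (0,2):
0 1 1
0 0 1
0 1 0

After press 3 at (0,0):
1 0 1
1 0 1
0 1 0

After press 4 at (1,1):
1 1 1
0 1 0
0 0 0

After press 5 at (0,1):
0 0 0
0 0 0
0 0 0

Lights still on: 0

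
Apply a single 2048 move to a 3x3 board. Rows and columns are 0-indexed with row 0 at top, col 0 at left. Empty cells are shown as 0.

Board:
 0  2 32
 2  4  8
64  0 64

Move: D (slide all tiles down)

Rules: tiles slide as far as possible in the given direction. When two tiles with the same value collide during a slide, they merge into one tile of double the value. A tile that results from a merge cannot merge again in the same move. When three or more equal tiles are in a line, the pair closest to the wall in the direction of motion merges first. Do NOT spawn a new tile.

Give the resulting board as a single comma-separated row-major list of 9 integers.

Answer: 0, 0, 32, 2, 2, 8, 64, 4, 64

Derivation:
Slide down:
col 0: [0, 2, 64] -> [0, 2, 64]
col 1: [2, 4, 0] -> [0, 2, 4]
col 2: [32, 8, 64] -> [32, 8, 64]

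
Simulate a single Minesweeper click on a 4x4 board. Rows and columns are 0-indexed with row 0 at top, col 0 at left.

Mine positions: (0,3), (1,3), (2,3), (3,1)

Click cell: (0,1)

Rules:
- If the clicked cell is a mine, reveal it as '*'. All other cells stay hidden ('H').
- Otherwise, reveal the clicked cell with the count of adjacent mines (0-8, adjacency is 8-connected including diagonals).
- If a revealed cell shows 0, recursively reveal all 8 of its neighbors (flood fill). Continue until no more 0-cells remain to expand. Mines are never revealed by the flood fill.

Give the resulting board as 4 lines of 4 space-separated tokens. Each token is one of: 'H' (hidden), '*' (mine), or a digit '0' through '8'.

0 0 2 H
0 0 3 H
1 1 3 H
H H H H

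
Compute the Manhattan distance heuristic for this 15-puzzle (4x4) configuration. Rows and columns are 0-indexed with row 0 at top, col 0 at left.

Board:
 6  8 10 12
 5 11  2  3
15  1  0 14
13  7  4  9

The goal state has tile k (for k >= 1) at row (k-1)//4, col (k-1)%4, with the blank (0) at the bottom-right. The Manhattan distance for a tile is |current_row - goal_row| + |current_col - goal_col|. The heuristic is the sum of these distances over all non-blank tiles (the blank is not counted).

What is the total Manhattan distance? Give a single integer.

Answer: 36

Derivation:
Tile 6: (0,0)->(1,1) = 2
Tile 8: (0,1)->(1,3) = 3
Tile 10: (0,2)->(2,1) = 3
Tile 12: (0,3)->(2,3) = 2
Tile 5: (1,0)->(1,0) = 0
Tile 11: (1,1)->(2,2) = 2
Tile 2: (1,2)->(0,1) = 2
Tile 3: (1,3)->(0,2) = 2
Tile 15: (2,0)->(3,2) = 3
Tile 1: (2,1)->(0,0) = 3
Tile 14: (2,3)->(3,1) = 3
Tile 13: (3,0)->(3,0) = 0
Tile 7: (3,1)->(1,2) = 3
Tile 4: (3,2)->(0,3) = 4
Tile 9: (3,3)->(2,0) = 4
Sum: 2 + 3 + 3 + 2 + 0 + 2 + 2 + 2 + 3 + 3 + 3 + 0 + 3 + 4 + 4 = 36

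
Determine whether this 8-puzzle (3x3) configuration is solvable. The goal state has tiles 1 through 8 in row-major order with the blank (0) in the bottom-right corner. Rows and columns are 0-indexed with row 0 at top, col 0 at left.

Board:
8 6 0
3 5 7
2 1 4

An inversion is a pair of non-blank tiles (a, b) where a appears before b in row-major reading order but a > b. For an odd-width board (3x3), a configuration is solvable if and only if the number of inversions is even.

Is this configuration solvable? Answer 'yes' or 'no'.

Answer: no

Derivation:
Inversions (pairs i<j in row-major order where tile[i] > tile[j] > 0): 21
21 is odd, so the puzzle is not solvable.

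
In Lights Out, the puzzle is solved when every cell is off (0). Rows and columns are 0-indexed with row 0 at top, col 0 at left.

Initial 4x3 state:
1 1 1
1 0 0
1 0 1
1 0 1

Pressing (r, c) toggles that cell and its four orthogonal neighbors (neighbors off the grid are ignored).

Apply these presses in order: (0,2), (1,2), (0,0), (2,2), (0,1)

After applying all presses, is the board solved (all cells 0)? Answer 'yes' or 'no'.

After press 1 at (0,2):
1 0 0
1 0 1
1 0 1
1 0 1

After press 2 at (1,2):
1 0 1
1 1 0
1 0 0
1 0 1

After press 3 at (0,0):
0 1 1
0 1 0
1 0 0
1 0 1

After press 4 at (2,2):
0 1 1
0 1 1
1 1 1
1 0 0

After press 5 at (0,1):
1 0 0
0 0 1
1 1 1
1 0 0

Lights still on: 6

Answer: no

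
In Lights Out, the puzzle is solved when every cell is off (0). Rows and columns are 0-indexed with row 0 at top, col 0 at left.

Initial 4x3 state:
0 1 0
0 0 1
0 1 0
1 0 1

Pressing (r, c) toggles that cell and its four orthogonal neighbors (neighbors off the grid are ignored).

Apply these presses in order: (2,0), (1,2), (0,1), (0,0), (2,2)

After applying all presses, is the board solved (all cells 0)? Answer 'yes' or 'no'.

After press 1 at (2,0):
0 1 0
1 0 1
1 0 0
0 0 1

After press 2 at (1,2):
0 1 1
1 1 0
1 0 1
0 0 1

After press 3 at (0,1):
1 0 0
1 0 0
1 0 1
0 0 1

After press 4 at (0,0):
0 1 0
0 0 0
1 0 1
0 0 1

After press 5 at (2,2):
0 1 0
0 0 1
1 1 0
0 0 0

Lights still on: 4

Answer: no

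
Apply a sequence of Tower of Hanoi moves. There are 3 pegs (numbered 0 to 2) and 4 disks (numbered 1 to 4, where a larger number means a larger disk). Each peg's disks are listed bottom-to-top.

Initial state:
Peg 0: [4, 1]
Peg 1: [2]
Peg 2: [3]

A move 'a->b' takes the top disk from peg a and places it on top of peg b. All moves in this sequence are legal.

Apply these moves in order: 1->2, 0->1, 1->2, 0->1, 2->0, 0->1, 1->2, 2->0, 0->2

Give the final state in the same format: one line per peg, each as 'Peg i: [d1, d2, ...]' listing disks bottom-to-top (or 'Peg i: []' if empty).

Answer: Peg 0: []
Peg 1: [4]
Peg 2: [3, 2, 1]

Derivation:
After move 1 (1->2):
Peg 0: [4, 1]
Peg 1: []
Peg 2: [3, 2]

After move 2 (0->1):
Peg 0: [4]
Peg 1: [1]
Peg 2: [3, 2]

After move 3 (1->2):
Peg 0: [4]
Peg 1: []
Peg 2: [3, 2, 1]

After move 4 (0->1):
Peg 0: []
Peg 1: [4]
Peg 2: [3, 2, 1]

After move 5 (2->0):
Peg 0: [1]
Peg 1: [4]
Peg 2: [3, 2]

After move 6 (0->1):
Peg 0: []
Peg 1: [4, 1]
Peg 2: [3, 2]

After move 7 (1->2):
Peg 0: []
Peg 1: [4]
Peg 2: [3, 2, 1]

After move 8 (2->0):
Peg 0: [1]
Peg 1: [4]
Peg 2: [3, 2]

After move 9 (0->2):
Peg 0: []
Peg 1: [4]
Peg 2: [3, 2, 1]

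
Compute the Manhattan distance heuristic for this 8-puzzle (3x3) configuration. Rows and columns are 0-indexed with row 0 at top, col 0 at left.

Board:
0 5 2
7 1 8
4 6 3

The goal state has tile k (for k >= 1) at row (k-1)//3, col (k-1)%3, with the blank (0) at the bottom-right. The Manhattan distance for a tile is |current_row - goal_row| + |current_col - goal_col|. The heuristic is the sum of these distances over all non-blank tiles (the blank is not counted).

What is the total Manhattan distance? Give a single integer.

Answer: 12

Derivation:
Tile 5: (0,1)->(1,1) = 1
Tile 2: (0,2)->(0,1) = 1
Tile 7: (1,0)->(2,0) = 1
Tile 1: (1,1)->(0,0) = 2
Tile 8: (1,2)->(2,1) = 2
Tile 4: (2,0)->(1,0) = 1
Tile 6: (2,1)->(1,2) = 2
Tile 3: (2,2)->(0,2) = 2
Sum: 1 + 1 + 1 + 2 + 2 + 1 + 2 + 2 = 12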